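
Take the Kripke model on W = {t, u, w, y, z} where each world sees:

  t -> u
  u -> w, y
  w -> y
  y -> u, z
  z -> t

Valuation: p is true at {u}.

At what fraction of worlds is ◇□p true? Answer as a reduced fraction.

t: successors {u}; □p there: u:F. ✗
u: successors {w, y}; □p there: w:F, y:F. ✗
w: successors {y}; □p there: y:F. ✗
y: successors {u, z}; □p there: u:F, z:F. ✗
z: successors {t}; □p there: t:T. ✓
That's 1 of 5 worlds, so 1/5.

1/5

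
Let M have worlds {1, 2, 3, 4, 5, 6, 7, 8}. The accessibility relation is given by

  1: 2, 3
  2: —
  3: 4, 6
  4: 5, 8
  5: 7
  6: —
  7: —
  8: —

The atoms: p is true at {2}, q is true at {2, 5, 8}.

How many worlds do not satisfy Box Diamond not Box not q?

1: successors {2, 3}; Diamond not Box not q there: 2:F, 3:T. ✗
2: no successors, so Box Diamond not Box not q holds vacuously. ✓
3: successors {4, 6}; Diamond not Box not q there: 4:F, 6:F. ✗
4: successors {5, 8}; Diamond not Box not q there: 5:F, 8:F. ✗
5: successors {7}; Diamond not Box not q there: 7:F. ✗
6: no successors, so Box Diamond not Box not q holds vacuously. ✓
7: no successors, so Box Diamond not Box not q holds vacuously. ✓
8: no successors, so Box Diamond not Box not q holds vacuously. ✓
Satisfying worlds: {2, 6, 7, 8}.
So Box Diamond not Box not q fails at the other 4 worlds.

4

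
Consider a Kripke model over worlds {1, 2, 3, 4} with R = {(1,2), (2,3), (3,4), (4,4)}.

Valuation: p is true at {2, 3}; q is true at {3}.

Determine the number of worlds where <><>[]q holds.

1: successors {2}; <>[]q there: 2:F. ✗
2: successors {3}; <>[]q there: 3:F. ✗
3: successors {4}; <>[]q there: 4:F. ✗
4: successors {4}; <>[]q there: 4:F. ✗
Satisfying worlds: ∅.

0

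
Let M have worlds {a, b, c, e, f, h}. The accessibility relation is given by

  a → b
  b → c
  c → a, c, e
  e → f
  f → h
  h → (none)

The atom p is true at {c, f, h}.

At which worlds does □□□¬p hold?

a: successors {b}; □□¬p there: b:F. ✗
b: successors {c}; □□¬p there: c:F. ✗
c: successors {a, c, e}; □□¬p there: a:F, c:F, e:F. ✗
e: successors {f}; □□¬p there: f:T. ✓
f: successors {h}; □□¬p there: h:T. ✓
h: no successors, so □□□¬p holds vacuously. ✓

{e, f, h}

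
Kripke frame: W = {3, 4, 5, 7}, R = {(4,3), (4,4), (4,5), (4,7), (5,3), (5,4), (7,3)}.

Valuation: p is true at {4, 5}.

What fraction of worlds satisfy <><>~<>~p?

3: no successors, so <><>~<>~p fails. ✗
4: successors {3, 4, 5, 7}; <>~<>~p there: 3:F, 4:T, 5:T, 7:T. ✓
5: successors {3, 4}; <>~<>~p there: 3:F, 4:T. ✓
7: successors {3}; <>~<>~p there: 3:F. ✗
That's 2 of 4 worlds, so 2/4 = 1/2.

1/2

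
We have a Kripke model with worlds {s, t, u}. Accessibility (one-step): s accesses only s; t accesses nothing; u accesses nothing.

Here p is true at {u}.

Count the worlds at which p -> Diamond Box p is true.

s: p is F, Diamond Box p is F. ✓
t: p is F, Diamond Box p is F. ✓
u: p is T, Diamond Box p is F. ✗
Satisfying worlds: {s, t}.

2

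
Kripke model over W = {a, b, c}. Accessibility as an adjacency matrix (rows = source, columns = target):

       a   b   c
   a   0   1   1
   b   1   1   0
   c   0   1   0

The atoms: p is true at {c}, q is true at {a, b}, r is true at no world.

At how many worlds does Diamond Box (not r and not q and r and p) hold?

0

a: successors {b, c}; Box (not r and not q and r and p) there: b:F, c:F. ✗
b: successors {a, b}; Box (not r and not q and r and p) there: a:F, b:F. ✗
c: successors {b}; Box (not r and not q and r and p) there: b:F. ✗
Satisfying worlds: ∅.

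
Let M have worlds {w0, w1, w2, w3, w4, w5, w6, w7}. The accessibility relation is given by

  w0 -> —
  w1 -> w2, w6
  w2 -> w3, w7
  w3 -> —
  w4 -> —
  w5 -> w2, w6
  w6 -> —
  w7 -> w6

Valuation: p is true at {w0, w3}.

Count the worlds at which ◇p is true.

w0: no successors, so ◇p fails. ✗
w1: successors {w2, w6}; p there: w2:F, w6:F. ✗
w2: successors {w3, w7}; p there: w3:T, w7:F. ✓
w3: no successors, so ◇p fails. ✗
w4: no successors, so ◇p fails. ✗
w5: successors {w2, w6}; p there: w2:F, w6:F. ✗
w6: no successors, so ◇p fails. ✗
w7: successors {w6}; p there: w6:F. ✗
Satisfying worlds: {w2}.

1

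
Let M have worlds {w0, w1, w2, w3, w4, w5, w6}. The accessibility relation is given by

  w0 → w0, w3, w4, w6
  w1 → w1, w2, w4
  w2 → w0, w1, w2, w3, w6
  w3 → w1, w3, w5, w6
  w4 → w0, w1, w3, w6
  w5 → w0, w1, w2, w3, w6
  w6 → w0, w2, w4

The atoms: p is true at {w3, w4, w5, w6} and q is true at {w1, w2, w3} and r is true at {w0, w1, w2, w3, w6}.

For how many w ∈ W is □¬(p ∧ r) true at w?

w0: successors {w0, w3, w4, w6}; ¬(p ∧ r) there: w0:T, w3:F, w4:T, w6:F. ✗
w1: successors {w1, w2, w4}; ¬(p ∧ r) there: w1:T, w2:T, w4:T. ✓
w2: successors {w0, w1, w2, w3, w6}; ¬(p ∧ r) there: w0:T, w1:T, w2:T, w3:F, w6:F. ✗
w3: successors {w1, w3, w5, w6}; ¬(p ∧ r) there: w1:T, w3:F, w5:T, w6:F. ✗
w4: successors {w0, w1, w3, w6}; ¬(p ∧ r) there: w0:T, w1:T, w3:F, w6:F. ✗
w5: successors {w0, w1, w2, w3, w6}; ¬(p ∧ r) there: w0:T, w1:T, w2:T, w3:F, w6:F. ✗
w6: successors {w0, w2, w4}; ¬(p ∧ r) there: w0:T, w2:T, w4:T. ✓
Satisfying worlds: {w1, w6}.

2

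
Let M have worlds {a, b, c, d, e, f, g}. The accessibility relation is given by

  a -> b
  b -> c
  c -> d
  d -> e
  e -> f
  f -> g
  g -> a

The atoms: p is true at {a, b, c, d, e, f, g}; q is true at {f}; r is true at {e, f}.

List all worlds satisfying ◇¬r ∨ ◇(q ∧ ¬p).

{a, b, c, f, g}

a: ◇¬r is T, ◇(q ∧ ¬p) is F. ✓
b: ◇¬r is T, ◇(q ∧ ¬p) is F. ✓
c: ◇¬r is T, ◇(q ∧ ¬p) is F. ✓
d: ◇¬r is F, ◇(q ∧ ¬p) is F. ✗
e: ◇¬r is F, ◇(q ∧ ¬p) is F. ✗
f: ◇¬r is T, ◇(q ∧ ¬p) is F. ✓
g: ◇¬r is T, ◇(q ∧ ¬p) is F. ✓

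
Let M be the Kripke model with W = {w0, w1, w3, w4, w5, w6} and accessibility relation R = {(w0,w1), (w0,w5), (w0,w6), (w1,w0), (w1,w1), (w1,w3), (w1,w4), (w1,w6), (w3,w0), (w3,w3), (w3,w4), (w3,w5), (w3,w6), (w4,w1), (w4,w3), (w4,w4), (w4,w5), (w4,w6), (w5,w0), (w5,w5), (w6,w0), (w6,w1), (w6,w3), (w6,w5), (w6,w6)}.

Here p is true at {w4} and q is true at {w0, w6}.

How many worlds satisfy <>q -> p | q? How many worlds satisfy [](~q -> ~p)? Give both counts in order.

3 and 3

For <>q -> p | q:
w0: <>q is T, p | q is T. ✓
w1: <>q is T, p | q is F. ✗
w3: <>q is T, p | q is F. ✗
w4: <>q is T, p | q is T. ✓
w5: <>q is T, p | q is F. ✗
w6: <>q is T, p | q is T. ✓
— 3 worlds.
For [](~q -> ~p):
w0: successors {w1, w5, w6}; ~q -> ~p there: w1:T, w5:T, w6:T. ✓
w1: successors {w0, w1, w3, w4, w6}; ~q -> ~p there: w0:T, w1:T, w3:T, w4:F, w6:T. ✗
w3: successors {w0, w3, w4, w5, w6}; ~q -> ~p there: w0:T, w3:T, w4:F, w5:T, w6:T. ✗
w4: successors {w1, w3, w4, w5, w6}; ~q -> ~p there: w1:T, w3:T, w4:F, w5:T, w6:T. ✗
w5: successors {w0, w5}; ~q -> ~p there: w0:T, w5:T. ✓
w6: successors {w0, w1, w3, w5, w6}; ~q -> ~p there: w0:T, w1:T, w3:T, w5:T, w6:T. ✓
— 3 worlds.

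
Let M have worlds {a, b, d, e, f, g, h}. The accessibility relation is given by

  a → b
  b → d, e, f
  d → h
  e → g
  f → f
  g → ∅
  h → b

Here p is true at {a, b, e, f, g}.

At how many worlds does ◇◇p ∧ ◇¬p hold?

a: ◇◇p is T, ◇¬p is F. ✗
b: ◇◇p is T, ◇¬p is T. ✓
d: ◇◇p is T, ◇¬p is T. ✓
e: ◇◇p is F, ◇¬p is F. ✗
f: ◇◇p is T, ◇¬p is F. ✗
g: ◇◇p is F, ◇¬p is F. ✗
h: ◇◇p is T, ◇¬p is F. ✗
Satisfying worlds: {b, d}.

2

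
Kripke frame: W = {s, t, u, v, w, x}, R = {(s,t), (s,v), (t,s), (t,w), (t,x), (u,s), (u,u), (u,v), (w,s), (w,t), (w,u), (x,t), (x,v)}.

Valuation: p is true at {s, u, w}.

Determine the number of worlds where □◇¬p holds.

s: successors {t, v}; ◇¬p there: t:T, v:F. ✗
t: successors {s, w, x}; ◇¬p there: s:T, w:T, x:T. ✓
u: successors {s, u, v}; ◇¬p there: s:T, u:T, v:F. ✗
v: no successors, so □◇¬p holds vacuously. ✓
w: successors {s, t, u}; ◇¬p there: s:T, t:T, u:T. ✓
x: successors {t, v}; ◇¬p there: t:T, v:F. ✗
Satisfying worlds: {t, v, w}.

3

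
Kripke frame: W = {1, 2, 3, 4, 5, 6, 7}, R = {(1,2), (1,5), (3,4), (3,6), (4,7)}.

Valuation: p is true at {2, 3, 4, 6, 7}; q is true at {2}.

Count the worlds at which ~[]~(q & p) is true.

1: []~(q & p) is F. ✓
2: []~(q & p) is T. ✗
3: []~(q & p) is T. ✗
4: []~(q & p) is T. ✗
5: []~(q & p) is T. ✗
6: []~(q & p) is T. ✗
7: []~(q & p) is T. ✗
Satisfying worlds: {1}.

1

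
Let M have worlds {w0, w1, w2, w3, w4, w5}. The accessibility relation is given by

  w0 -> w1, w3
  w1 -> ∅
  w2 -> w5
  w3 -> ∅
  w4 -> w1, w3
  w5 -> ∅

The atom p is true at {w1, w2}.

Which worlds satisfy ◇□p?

{w0, w2, w4}

w0: successors {w1, w3}; □p there: w1:T, w3:T. ✓
w1: no successors, so ◇□p fails. ✗
w2: successors {w5}; □p there: w5:T. ✓
w3: no successors, so ◇□p fails. ✗
w4: successors {w1, w3}; □p there: w1:T, w3:T. ✓
w5: no successors, so ◇□p fails. ✗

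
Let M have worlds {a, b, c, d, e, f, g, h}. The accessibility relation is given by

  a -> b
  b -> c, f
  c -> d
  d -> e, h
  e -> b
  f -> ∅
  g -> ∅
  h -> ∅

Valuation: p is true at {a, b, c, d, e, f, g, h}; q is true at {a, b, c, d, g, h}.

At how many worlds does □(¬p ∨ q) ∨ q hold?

a: □(¬p ∨ q) is T, q is T. ✓
b: □(¬p ∨ q) is F, q is T. ✓
c: □(¬p ∨ q) is T, q is T. ✓
d: □(¬p ∨ q) is F, q is T. ✓
e: □(¬p ∨ q) is T, q is F. ✓
f: □(¬p ∨ q) is T, q is F. ✓
g: □(¬p ∨ q) is T, q is T. ✓
h: □(¬p ∨ q) is T, q is T. ✓
Satisfying worlds: {a, b, c, d, e, f, g, h}.

8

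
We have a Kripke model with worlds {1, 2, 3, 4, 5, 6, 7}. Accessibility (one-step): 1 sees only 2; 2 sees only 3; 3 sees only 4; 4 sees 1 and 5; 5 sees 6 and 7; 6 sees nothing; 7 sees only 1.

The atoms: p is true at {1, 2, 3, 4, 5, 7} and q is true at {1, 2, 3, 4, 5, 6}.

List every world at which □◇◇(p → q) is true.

1: successors {2}; ◇◇(p → q) there: 2:T. ✓
2: successors {3}; ◇◇(p → q) there: 3:T. ✓
3: successors {4}; ◇◇(p → q) there: 4:T. ✓
4: successors {1, 5}; ◇◇(p → q) there: 1:T, 5:T. ✓
5: successors {6, 7}; ◇◇(p → q) there: 6:F, 7:T. ✗
6: no successors, so □◇◇(p → q) holds vacuously. ✓
7: successors {1}; ◇◇(p → q) there: 1:T. ✓

{1, 2, 3, 4, 6, 7}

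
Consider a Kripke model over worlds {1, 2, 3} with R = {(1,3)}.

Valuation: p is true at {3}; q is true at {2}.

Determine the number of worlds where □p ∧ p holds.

1: □p is T, p is F. ✗
2: □p is T, p is F. ✗
3: □p is T, p is T. ✓
Satisfying worlds: {3}.

1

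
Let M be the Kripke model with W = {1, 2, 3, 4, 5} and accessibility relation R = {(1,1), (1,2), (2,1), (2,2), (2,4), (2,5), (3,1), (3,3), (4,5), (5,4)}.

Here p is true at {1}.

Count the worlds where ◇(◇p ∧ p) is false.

2

1: successors {1, 2}; ◇p ∧ p there: 1:T, 2:F. ✓
2: successors {1, 2, 4, 5}; ◇p ∧ p there: 1:T, 2:F, 4:F, 5:F. ✓
3: successors {1, 3}; ◇p ∧ p there: 1:T, 3:F. ✓
4: successors {5}; ◇p ∧ p there: 5:F. ✗
5: successors {4}; ◇p ∧ p there: 4:F. ✗
Satisfying worlds: {1, 2, 3}.
So ◇(◇p ∧ p) fails at the other 2 worlds.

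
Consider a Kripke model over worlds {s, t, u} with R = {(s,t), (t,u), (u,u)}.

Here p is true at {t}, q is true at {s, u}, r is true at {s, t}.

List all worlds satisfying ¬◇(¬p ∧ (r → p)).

{s}

s: ◇(¬p ∧ (r → p)) is F. ✓
t: ◇(¬p ∧ (r → p)) is T. ✗
u: ◇(¬p ∧ (r → p)) is T. ✗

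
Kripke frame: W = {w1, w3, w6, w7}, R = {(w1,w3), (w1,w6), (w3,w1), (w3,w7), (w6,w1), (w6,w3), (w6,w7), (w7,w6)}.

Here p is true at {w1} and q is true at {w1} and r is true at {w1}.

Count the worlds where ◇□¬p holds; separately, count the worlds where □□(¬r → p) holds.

For ◇□¬p:
w1: successors {w3, w6}; □¬p there: w3:F, w6:F. ✗
w3: successors {w1, w7}; □¬p there: w1:T, w7:T. ✓
w6: successors {w1, w3, w7}; □¬p there: w1:T, w3:F, w7:T. ✓
w7: successors {w6}; □¬p there: w6:F. ✗
— 2 worlds.
For □□(¬r → p):
w1: successors {w3, w6}; □(¬r → p) there: w3:F, w6:F. ✗
w3: successors {w1, w7}; □(¬r → p) there: w1:F, w7:F. ✗
w6: successors {w1, w3, w7}; □(¬r → p) there: w1:F, w3:F, w7:F. ✗
w7: successors {w6}; □(¬r → p) there: w6:F. ✗
— 0 worlds.

2 and 0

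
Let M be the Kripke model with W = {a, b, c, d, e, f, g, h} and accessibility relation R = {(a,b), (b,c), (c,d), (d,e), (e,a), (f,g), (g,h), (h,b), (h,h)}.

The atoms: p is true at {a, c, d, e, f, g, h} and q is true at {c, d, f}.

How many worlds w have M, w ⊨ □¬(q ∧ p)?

6

a: successors {b}; ¬(q ∧ p) there: b:T. ✓
b: successors {c}; ¬(q ∧ p) there: c:F. ✗
c: successors {d}; ¬(q ∧ p) there: d:F. ✗
d: successors {e}; ¬(q ∧ p) there: e:T. ✓
e: successors {a}; ¬(q ∧ p) there: a:T. ✓
f: successors {g}; ¬(q ∧ p) there: g:T. ✓
g: successors {h}; ¬(q ∧ p) there: h:T. ✓
h: successors {b, h}; ¬(q ∧ p) there: b:T, h:T. ✓
Satisfying worlds: {a, d, e, f, g, h}.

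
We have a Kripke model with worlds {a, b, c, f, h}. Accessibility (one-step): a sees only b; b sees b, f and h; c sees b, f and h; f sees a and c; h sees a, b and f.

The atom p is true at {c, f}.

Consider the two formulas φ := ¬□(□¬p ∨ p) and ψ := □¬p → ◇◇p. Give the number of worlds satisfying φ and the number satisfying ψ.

4 and 5

For ¬□(□¬p ∨ p):
a: □(□¬p ∨ p) is F. ✓
b: □(□¬p ∨ p) is F. ✓
c: □(□¬p ∨ p) is F. ✓
f: □(□¬p ∨ p) is T. ✗
h: □(□¬p ∨ p) is F. ✓
— 4 worlds.
For □¬p → ◇◇p:
a: □¬p is T, ◇◇p is T. ✓
b: □¬p is F, ◇◇p is T. ✓
c: □¬p is F, ◇◇p is T. ✓
f: □¬p is F, ◇◇p is T. ✓
h: □¬p is F, ◇◇p is T. ✓
— 5 worlds.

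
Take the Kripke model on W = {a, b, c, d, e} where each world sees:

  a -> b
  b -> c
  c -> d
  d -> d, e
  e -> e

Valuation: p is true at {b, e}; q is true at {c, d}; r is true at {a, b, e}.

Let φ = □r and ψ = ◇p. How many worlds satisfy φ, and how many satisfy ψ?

2 and 3

For □r:
a: successors {b}; r there: b:T. ✓
b: successors {c}; r there: c:F. ✗
c: successors {d}; r there: d:F. ✗
d: successors {d, e}; r there: d:F, e:T. ✗
e: successors {e}; r there: e:T. ✓
— 2 worlds.
For ◇p:
a: successors {b}; p there: b:T. ✓
b: successors {c}; p there: c:F. ✗
c: successors {d}; p there: d:F. ✗
d: successors {d, e}; p there: d:F, e:T. ✓
e: successors {e}; p there: e:T. ✓
— 3 worlds.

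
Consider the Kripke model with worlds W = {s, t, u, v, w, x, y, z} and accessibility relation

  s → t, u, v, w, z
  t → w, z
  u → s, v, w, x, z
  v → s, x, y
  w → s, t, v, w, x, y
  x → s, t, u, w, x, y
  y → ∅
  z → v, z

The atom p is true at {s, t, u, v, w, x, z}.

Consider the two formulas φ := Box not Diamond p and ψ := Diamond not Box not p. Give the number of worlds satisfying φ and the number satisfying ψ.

For Box not Diamond p:
s: successors {t, u, v, w, z}; not Diamond p there: t:F, u:F, v:F, w:F, z:F. ✗
t: successors {w, z}; not Diamond p there: w:F, z:F. ✗
u: successors {s, v, w, x, z}; not Diamond p there: s:F, v:F, w:F, x:F, z:F. ✗
v: successors {s, x, y}; not Diamond p there: s:F, x:F, y:T. ✗
w: successors {s, t, v, w, x, y}; not Diamond p there: s:F, t:F, v:F, w:F, x:F, y:T. ✗
x: successors {s, t, u, w, x, y}; not Diamond p there: s:F, t:F, u:F, w:F, x:F, y:T. ✗
y: no successors, so Box not Diamond p holds vacuously. ✓
z: successors {v, z}; not Diamond p there: v:F, z:F. ✗
— 1 world.
For Diamond not Box not p:
s: successors {t, u, v, w, z}; not Box not p there: t:T, u:T, v:T, w:T, z:T. ✓
t: successors {w, z}; not Box not p there: w:T, z:T. ✓
u: successors {s, v, w, x, z}; not Box not p there: s:T, v:T, w:T, x:T, z:T. ✓
v: successors {s, x, y}; not Box not p there: s:T, x:T, y:F. ✓
w: successors {s, t, v, w, x, y}; not Box not p there: s:T, t:T, v:T, w:T, x:T, y:F. ✓
x: successors {s, t, u, w, x, y}; not Box not p there: s:T, t:T, u:T, w:T, x:T, y:F. ✓
y: no successors, so Diamond not Box not p fails. ✗
z: successors {v, z}; not Box not p there: v:T, z:T. ✓
— 7 worlds.

1 and 7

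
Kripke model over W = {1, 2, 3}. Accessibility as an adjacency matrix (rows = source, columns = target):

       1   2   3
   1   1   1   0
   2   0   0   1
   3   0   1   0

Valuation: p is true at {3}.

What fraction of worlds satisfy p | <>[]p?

1: p is F, <>[]p is T. ✓
2: p is F, <>[]p is F. ✗
3: p is T, <>[]p is T. ✓
That's 2 of 3 worlds, so 2/3.

2/3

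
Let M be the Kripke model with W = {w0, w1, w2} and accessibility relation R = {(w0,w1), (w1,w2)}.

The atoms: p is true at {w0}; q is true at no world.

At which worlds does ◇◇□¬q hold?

w0: successors {w1}; ◇□¬q there: w1:T. ✓
w1: successors {w2}; ◇□¬q there: w2:F. ✗
w2: no successors, so ◇◇□¬q fails. ✗

{w0}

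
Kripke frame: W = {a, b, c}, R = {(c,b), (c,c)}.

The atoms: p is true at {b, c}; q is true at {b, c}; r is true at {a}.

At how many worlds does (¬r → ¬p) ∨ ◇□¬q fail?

a: ¬r → ¬p is T, ◇□¬q is F. ✓
b: ¬r → ¬p is F, ◇□¬q is F. ✗
c: ¬r → ¬p is F, ◇□¬q is T. ✓
Satisfying worlds: {a, c}.
So (¬r → ¬p) ∨ ◇□¬q fails at the other 1 world.

1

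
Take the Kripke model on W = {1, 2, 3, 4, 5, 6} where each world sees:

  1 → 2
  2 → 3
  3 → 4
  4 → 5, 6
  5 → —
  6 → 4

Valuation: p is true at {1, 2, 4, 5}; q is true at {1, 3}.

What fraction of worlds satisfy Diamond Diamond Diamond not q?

5/6

1: successors {2}; Diamond Diamond not q there: 2:T. ✓
2: successors {3}; Diamond Diamond not q there: 3:T. ✓
3: successors {4}; Diamond Diamond not q there: 4:T. ✓
4: successors {5, 6}; Diamond Diamond not q there: 5:F, 6:T. ✓
5: no successors, so Diamond Diamond Diamond not q fails. ✗
6: successors {4}; Diamond Diamond not q there: 4:T. ✓
That's 5 of 6 worlds, so 5/6.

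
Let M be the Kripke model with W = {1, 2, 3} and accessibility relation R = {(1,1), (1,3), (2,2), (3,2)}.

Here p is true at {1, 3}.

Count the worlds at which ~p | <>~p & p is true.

1: ~p is F, <>~p & p is F. ✗
2: ~p is T, <>~p & p is F. ✓
3: ~p is F, <>~p & p is T. ✓
Satisfying worlds: {2, 3}.

2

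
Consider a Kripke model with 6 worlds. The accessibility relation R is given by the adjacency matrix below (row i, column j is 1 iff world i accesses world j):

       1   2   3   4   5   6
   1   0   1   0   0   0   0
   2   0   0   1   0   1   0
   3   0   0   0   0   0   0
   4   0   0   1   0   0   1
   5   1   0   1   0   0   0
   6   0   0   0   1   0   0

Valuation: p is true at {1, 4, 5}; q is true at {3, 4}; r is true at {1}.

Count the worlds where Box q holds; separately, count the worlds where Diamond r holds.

For Box q:
1: successors {2}; q there: 2:F. ✗
2: successors {3, 5}; q there: 3:T, 5:F. ✗
3: no successors, so Box q holds vacuously. ✓
4: successors {3, 6}; q there: 3:T, 6:F. ✗
5: successors {1, 3}; q there: 1:F, 3:T. ✗
6: successors {4}; q there: 4:T. ✓
— 2 worlds.
For Diamond r:
1: successors {2}; r there: 2:F. ✗
2: successors {3, 5}; r there: 3:F, 5:F. ✗
3: no successors, so Diamond r fails. ✗
4: successors {3, 6}; r there: 3:F, 6:F. ✗
5: successors {1, 3}; r there: 1:T, 3:F. ✓
6: successors {4}; r there: 4:F. ✗
— 1 world.

2 and 1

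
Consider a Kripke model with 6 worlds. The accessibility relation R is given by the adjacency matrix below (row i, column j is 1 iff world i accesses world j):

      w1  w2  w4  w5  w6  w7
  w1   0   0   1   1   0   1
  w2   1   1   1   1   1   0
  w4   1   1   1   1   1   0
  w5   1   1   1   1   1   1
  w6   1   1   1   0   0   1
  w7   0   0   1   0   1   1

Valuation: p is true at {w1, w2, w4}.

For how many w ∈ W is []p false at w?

6

w1: successors {w4, w5, w7}; p there: w4:T, w5:F, w7:F. ✗
w2: successors {w1, w2, w4, w5, w6}; p there: w1:T, w2:T, w4:T, w5:F, w6:F. ✗
w4: successors {w1, w2, w4, w5, w6}; p there: w1:T, w2:T, w4:T, w5:F, w6:F. ✗
w5: successors {w1, w2, w4, w5, w6, w7}; p there: w1:T, w2:T, w4:T, w5:F, w6:F, w7:F. ✗
w6: successors {w1, w2, w4, w7}; p there: w1:T, w2:T, w4:T, w7:F. ✗
w7: successors {w4, w6, w7}; p there: w4:T, w6:F, w7:F. ✗
Satisfying worlds: ∅.
So []p fails at the other 6 worlds.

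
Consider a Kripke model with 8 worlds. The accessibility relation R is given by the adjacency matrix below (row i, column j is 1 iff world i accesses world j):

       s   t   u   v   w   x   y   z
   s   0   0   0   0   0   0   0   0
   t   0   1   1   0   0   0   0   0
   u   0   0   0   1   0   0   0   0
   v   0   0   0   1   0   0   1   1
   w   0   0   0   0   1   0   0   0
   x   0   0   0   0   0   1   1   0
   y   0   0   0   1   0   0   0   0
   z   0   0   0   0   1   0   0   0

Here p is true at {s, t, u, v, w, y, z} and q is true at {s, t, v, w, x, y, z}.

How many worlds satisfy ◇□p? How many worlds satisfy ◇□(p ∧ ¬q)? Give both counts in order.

7 and 0

For ◇□p:
s: no successors, so ◇□p fails. ✗
t: successors {t, u}; □p there: t:T, u:T. ✓
u: successors {v}; □p there: v:T. ✓
v: successors {v, y, z}; □p there: v:T, y:T, z:T. ✓
w: successors {w}; □p there: w:T. ✓
x: successors {x, y}; □p there: x:F, y:T. ✓
y: successors {v}; □p there: v:T. ✓
z: successors {w}; □p there: w:T. ✓
— 7 worlds.
For ◇□(p ∧ ¬q):
s: no successors, so ◇□(p ∧ ¬q) fails. ✗
t: successors {t, u}; □(p ∧ ¬q) there: t:F, u:F. ✗
u: successors {v}; □(p ∧ ¬q) there: v:F. ✗
v: successors {v, y, z}; □(p ∧ ¬q) there: v:F, y:F, z:F. ✗
w: successors {w}; □(p ∧ ¬q) there: w:F. ✗
x: successors {x, y}; □(p ∧ ¬q) there: x:F, y:F. ✗
y: successors {v}; □(p ∧ ¬q) there: v:F. ✗
z: successors {w}; □(p ∧ ¬q) there: w:F. ✗
— 0 worlds.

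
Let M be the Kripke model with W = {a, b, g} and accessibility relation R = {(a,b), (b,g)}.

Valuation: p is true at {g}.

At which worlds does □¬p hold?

{a, g}

a: successors {b}; ¬p there: b:T. ✓
b: successors {g}; ¬p there: g:F. ✗
g: no successors, so □¬p holds vacuously. ✓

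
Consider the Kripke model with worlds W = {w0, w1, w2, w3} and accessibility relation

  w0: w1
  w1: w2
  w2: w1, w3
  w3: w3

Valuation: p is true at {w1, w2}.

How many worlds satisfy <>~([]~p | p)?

w0: successors {w1}; ~([]~p | p) there: w1:F. ✗
w1: successors {w2}; ~([]~p | p) there: w2:F. ✗
w2: successors {w1, w3}; ~([]~p | p) there: w1:F, w3:F. ✗
w3: successors {w3}; ~([]~p | p) there: w3:F. ✗
Satisfying worlds: ∅.

0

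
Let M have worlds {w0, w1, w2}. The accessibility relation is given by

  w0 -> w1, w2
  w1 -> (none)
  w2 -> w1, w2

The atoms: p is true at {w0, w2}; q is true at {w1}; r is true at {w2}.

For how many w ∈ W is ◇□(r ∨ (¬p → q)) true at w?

w0: successors {w1, w2}; □(r ∨ (¬p → q)) there: w1:T, w2:T. ✓
w1: no successors, so ◇□(r ∨ (¬p → q)) fails. ✗
w2: successors {w1, w2}; □(r ∨ (¬p → q)) there: w1:T, w2:T. ✓
Satisfying worlds: {w0, w2}.

2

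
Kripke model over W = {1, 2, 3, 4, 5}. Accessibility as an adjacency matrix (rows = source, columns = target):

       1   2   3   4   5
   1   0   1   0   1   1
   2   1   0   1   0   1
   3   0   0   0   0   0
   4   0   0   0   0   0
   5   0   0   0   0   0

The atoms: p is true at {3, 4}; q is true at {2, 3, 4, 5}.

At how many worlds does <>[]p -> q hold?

4

1: <>[]p is T, q is F. ✗
2: <>[]p is T, q is T. ✓
3: <>[]p is F, q is T. ✓
4: <>[]p is F, q is T. ✓
5: <>[]p is F, q is T. ✓
Satisfying worlds: {2, 3, 4, 5}.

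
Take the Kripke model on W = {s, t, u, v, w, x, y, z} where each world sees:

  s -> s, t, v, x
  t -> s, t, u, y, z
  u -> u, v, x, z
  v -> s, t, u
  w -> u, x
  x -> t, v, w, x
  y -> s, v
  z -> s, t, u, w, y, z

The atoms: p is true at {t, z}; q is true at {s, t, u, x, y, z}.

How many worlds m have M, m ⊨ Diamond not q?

s: successors {s, t, v, x}; not q there: s:F, t:F, v:T, x:F. ✓
t: successors {s, t, u, y, z}; not q there: s:F, t:F, u:F, y:F, z:F. ✗
u: successors {u, v, x, z}; not q there: u:F, v:T, x:F, z:F. ✓
v: successors {s, t, u}; not q there: s:F, t:F, u:F. ✗
w: successors {u, x}; not q there: u:F, x:F. ✗
x: successors {t, v, w, x}; not q there: t:F, v:T, w:T, x:F. ✓
y: successors {s, v}; not q there: s:F, v:T. ✓
z: successors {s, t, u, w, y, z}; not q there: s:F, t:F, u:F, w:T, y:F, z:F. ✓
Satisfying worlds: {s, u, x, y, z}.

5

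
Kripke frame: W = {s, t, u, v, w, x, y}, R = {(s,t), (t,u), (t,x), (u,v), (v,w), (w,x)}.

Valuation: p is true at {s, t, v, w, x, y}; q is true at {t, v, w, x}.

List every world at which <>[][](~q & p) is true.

{t, v, w}

s: successors {t}; [][](~q & p) there: t:F. ✗
t: successors {u, x}; [][](~q & p) there: u:F, x:T. ✓
u: successors {v}; [][](~q & p) there: v:F. ✗
v: successors {w}; [][](~q & p) there: w:T. ✓
w: successors {x}; [][](~q & p) there: x:T. ✓
x: no successors, so <>[][](~q & p) fails. ✗
y: no successors, so <>[][](~q & p) fails. ✗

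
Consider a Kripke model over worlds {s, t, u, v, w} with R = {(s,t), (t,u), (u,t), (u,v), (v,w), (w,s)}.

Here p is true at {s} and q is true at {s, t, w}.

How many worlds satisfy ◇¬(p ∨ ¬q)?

s: successors {t}; ¬(p ∨ ¬q) there: t:T. ✓
t: successors {u}; ¬(p ∨ ¬q) there: u:F. ✗
u: successors {t, v}; ¬(p ∨ ¬q) there: t:T, v:F. ✓
v: successors {w}; ¬(p ∨ ¬q) there: w:T. ✓
w: successors {s}; ¬(p ∨ ¬q) there: s:F. ✗
Satisfying worlds: {s, u, v}.

3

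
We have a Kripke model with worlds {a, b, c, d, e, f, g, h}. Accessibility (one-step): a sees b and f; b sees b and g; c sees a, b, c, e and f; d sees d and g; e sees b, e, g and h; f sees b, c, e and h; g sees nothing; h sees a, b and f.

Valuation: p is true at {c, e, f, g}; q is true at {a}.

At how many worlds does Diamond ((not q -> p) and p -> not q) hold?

7

a: successors {b, f}; (not q -> p) and p -> not q there: b:T, f:T. ✓
b: successors {b, g}; (not q -> p) and p -> not q there: b:T, g:T. ✓
c: successors {a, b, c, e, f}; (not q -> p) and p -> not q there: a:T, b:T, c:T, e:T, f:T. ✓
d: successors {d, g}; (not q -> p) and p -> not q there: d:T, g:T. ✓
e: successors {b, e, g, h}; (not q -> p) and p -> not q there: b:T, e:T, g:T, h:T. ✓
f: successors {b, c, e, h}; (not q -> p) and p -> not q there: b:T, c:T, e:T, h:T. ✓
g: no successors, so Diamond ((not q -> p) and p -> not q) fails. ✗
h: successors {a, b, f}; (not q -> p) and p -> not q there: a:T, b:T, f:T. ✓
Satisfying worlds: {a, b, c, d, e, f, h}.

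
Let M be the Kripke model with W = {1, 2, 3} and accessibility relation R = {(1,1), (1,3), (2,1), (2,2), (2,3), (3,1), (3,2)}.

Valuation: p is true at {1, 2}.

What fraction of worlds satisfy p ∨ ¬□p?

1: p is T, ¬□p is T. ✓
2: p is T, ¬□p is T. ✓
3: p is F, ¬□p is F. ✗
That's 2 of 3 worlds, so 2/3.

2/3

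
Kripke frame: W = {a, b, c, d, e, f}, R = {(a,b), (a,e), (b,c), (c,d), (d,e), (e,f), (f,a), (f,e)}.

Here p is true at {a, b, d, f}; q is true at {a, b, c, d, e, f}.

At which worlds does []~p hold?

{b, d}

a: successors {b, e}; ~p there: b:F, e:T. ✗
b: successors {c}; ~p there: c:T. ✓
c: successors {d}; ~p there: d:F. ✗
d: successors {e}; ~p there: e:T. ✓
e: successors {f}; ~p there: f:F. ✗
f: successors {a, e}; ~p there: a:F, e:T. ✗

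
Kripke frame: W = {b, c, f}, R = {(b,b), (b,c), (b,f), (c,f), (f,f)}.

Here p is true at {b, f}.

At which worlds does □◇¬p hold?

∅

b: successors {b, c, f}; ◇¬p there: b:T, c:F, f:F. ✗
c: successors {f}; ◇¬p there: f:F. ✗
f: successors {f}; ◇¬p there: f:F. ✗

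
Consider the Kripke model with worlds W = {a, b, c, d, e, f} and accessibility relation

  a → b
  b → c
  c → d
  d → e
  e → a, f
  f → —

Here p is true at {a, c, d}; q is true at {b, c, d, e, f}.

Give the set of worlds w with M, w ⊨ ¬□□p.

{c, d, e}

a: □□p is T. ✗
b: □□p is T. ✗
c: □□p is F. ✓
d: □□p is F. ✓
e: □□p is F. ✓
f: □□p is T. ✗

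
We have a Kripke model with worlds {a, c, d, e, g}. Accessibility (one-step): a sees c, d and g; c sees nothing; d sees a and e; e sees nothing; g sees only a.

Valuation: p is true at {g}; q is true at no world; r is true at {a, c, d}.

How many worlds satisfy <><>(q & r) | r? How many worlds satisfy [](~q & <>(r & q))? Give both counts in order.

3 and 2

For <><>(q & r) | r:
a: <><>(q & r) is F, r is T. ✓
c: <><>(q & r) is F, r is T. ✓
d: <><>(q & r) is F, r is T. ✓
e: <><>(q & r) is F, r is F. ✗
g: <><>(q & r) is F, r is F. ✗
— 3 worlds.
For [](~q & <>(r & q)):
a: successors {c, d, g}; ~q & <>(r & q) there: c:F, d:F, g:F. ✗
c: no successors, so [](~q & <>(r & q)) holds vacuously. ✓
d: successors {a, e}; ~q & <>(r & q) there: a:F, e:F. ✗
e: no successors, so [](~q & <>(r & q)) holds vacuously. ✓
g: successors {a}; ~q & <>(r & q) there: a:F. ✗
— 2 worlds.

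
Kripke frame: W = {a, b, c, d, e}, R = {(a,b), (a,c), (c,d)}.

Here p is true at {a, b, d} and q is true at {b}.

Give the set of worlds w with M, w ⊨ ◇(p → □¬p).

a: successors {b, c}; p → □¬p there: b:T, c:T. ✓
b: no successors, so ◇(p → □¬p) fails. ✗
c: successors {d}; p → □¬p there: d:T. ✓
d: no successors, so ◇(p → □¬p) fails. ✗
e: no successors, so ◇(p → □¬p) fails. ✗

{a, c}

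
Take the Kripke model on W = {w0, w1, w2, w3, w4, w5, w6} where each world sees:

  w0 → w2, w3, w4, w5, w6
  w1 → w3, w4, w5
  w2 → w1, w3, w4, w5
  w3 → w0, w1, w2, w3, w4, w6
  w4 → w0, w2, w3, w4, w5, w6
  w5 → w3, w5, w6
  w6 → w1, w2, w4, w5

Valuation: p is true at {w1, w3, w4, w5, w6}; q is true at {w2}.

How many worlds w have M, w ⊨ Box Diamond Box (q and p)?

0

w0: successors {w2, w3, w4, w5, w6}; Diamond Box (q and p) there: w2:F, w3:F, w4:F, w5:F, w6:F. ✗
w1: successors {w3, w4, w5}; Diamond Box (q and p) there: w3:F, w4:F, w5:F. ✗
w2: successors {w1, w3, w4, w5}; Diamond Box (q and p) there: w1:F, w3:F, w4:F, w5:F. ✗
w3: successors {w0, w1, w2, w3, w4, w6}; Diamond Box (q and p) there: w0:F, w1:F, w2:F, w3:F, w4:F, w6:F. ✗
w4: successors {w0, w2, w3, w4, w5, w6}; Diamond Box (q and p) there: w0:F, w2:F, w3:F, w4:F, w5:F, w6:F. ✗
w5: successors {w3, w5, w6}; Diamond Box (q and p) there: w3:F, w5:F, w6:F. ✗
w6: successors {w1, w2, w4, w5}; Diamond Box (q and p) there: w1:F, w2:F, w4:F, w5:F. ✗
Satisfying worlds: ∅.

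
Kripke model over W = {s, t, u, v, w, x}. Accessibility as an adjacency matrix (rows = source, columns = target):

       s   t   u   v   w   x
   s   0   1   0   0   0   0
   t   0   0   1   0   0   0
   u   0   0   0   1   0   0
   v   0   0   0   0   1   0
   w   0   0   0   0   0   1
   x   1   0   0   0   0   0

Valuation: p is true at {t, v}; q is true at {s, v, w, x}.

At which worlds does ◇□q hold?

{t, u, v, w}

s: successors {t}; □q there: t:F. ✗
t: successors {u}; □q there: u:T. ✓
u: successors {v}; □q there: v:T. ✓
v: successors {w}; □q there: w:T. ✓
w: successors {x}; □q there: x:T. ✓
x: successors {s}; □q there: s:F. ✗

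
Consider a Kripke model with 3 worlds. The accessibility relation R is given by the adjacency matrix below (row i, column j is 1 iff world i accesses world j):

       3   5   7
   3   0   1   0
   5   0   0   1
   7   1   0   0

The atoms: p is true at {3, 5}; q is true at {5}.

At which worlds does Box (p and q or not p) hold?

{3, 5}

3: successors {5}; p and q or not p there: 5:T. ✓
5: successors {7}; p and q or not p there: 7:T. ✓
7: successors {3}; p and q or not p there: 3:F. ✗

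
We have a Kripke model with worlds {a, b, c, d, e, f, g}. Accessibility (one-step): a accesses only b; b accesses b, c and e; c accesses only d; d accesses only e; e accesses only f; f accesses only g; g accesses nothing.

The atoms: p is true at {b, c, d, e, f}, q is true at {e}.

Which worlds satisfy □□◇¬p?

{d, f, g}

a: successors {b}; □◇¬p there: b:F. ✗
b: successors {b, c, e}; □◇¬p there: b:F, c:F, e:T. ✗
c: successors {d}; □◇¬p there: d:F. ✗
d: successors {e}; □◇¬p there: e:T. ✓
e: successors {f}; □◇¬p there: f:F. ✗
f: successors {g}; □◇¬p there: g:T. ✓
g: no successors, so □□◇¬p holds vacuously. ✓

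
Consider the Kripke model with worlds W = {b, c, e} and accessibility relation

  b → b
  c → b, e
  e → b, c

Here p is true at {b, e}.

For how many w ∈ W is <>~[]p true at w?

b: successors {b}; ~[]p there: b:F. ✗
c: successors {b, e}; ~[]p there: b:F, e:T. ✓
e: successors {b, c}; ~[]p there: b:F, c:F. ✗
Satisfying worlds: {c}.

1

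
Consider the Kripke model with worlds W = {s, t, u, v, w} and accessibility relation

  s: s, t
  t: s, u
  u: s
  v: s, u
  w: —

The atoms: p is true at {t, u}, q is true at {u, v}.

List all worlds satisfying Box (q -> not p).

{s, u, w}

s: successors {s, t}; q -> not p there: s:T, t:T. ✓
t: successors {s, u}; q -> not p there: s:T, u:F. ✗
u: successors {s}; q -> not p there: s:T. ✓
v: successors {s, u}; q -> not p there: s:T, u:F. ✗
w: no successors, so Box (q -> not p) holds vacuously. ✓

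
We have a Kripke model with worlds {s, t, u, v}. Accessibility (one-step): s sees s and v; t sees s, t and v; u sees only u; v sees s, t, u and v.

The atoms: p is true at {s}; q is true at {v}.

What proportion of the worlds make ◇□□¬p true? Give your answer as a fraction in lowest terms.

1/2

s: successors {s, v}; □□¬p there: s:F, v:F. ✗
t: successors {s, t, v}; □□¬p there: s:F, t:F, v:F. ✗
u: successors {u}; □□¬p there: u:T. ✓
v: successors {s, t, u, v}; □□¬p there: s:F, t:F, u:T, v:F. ✓
That's 2 of 4 worlds, so 2/4 = 1/2.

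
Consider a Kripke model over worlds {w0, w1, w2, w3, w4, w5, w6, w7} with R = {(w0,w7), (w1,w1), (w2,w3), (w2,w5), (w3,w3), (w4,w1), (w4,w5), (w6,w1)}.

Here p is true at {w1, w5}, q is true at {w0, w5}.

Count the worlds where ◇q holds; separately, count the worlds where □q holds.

2 and 2

For ◇q:
w0: successors {w7}; q there: w7:F. ✗
w1: successors {w1}; q there: w1:F. ✗
w2: successors {w3, w5}; q there: w3:F, w5:T. ✓
w3: successors {w3}; q there: w3:F. ✗
w4: successors {w1, w5}; q there: w1:F, w5:T. ✓
w5: no successors, so ◇q fails. ✗
w6: successors {w1}; q there: w1:F. ✗
w7: no successors, so ◇q fails. ✗
— 2 worlds.
For □q:
w0: successors {w7}; q there: w7:F. ✗
w1: successors {w1}; q there: w1:F. ✗
w2: successors {w3, w5}; q there: w3:F, w5:T. ✗
w3: successors {w3}; q there: w3:F. ✗
w4: successors {w1, w5}; q there: w1:F, w5:T. ✗
w5: no successors, so □q holds vacuously. ✓
w6: successors {w1}; q there: w1:F. ✗
w7: no successors, so □q holds vacuously. ✓
— 2 worlds.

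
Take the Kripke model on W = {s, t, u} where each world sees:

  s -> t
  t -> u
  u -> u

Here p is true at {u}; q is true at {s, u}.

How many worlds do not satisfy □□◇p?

s: successors {t}; □◇p there: t:T. ✓
t: successors {u}; □◇p there: u:T. ✓
u: successors {u}; □◇p there: u:T. ✓
Satisfying worlds: {s, t, u}.
So □□◇p fails at the other 0 worlds.

0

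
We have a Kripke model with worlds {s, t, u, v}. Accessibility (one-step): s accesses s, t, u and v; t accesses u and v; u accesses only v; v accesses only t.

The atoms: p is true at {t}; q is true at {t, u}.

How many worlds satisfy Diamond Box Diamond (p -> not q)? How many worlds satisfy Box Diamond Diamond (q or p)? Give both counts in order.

For Diamond Box Diamond (p -> not q):
s: successors {s, t, u, v}; Box Diamond (p -> not q) there: s:F, t:F, u:F, v:T. ✓
t: successors {u, v}; Box Diamond (p -> not q) there: u:F, v:T. ✓
u: successors {v}; Box Diamond (p -> not q) there: v:T. ✓
v: successors {t}; Box Diamond (p -> not q) there: t:F. ✗
— 3 worlds.
For Box Diamond Diamond (q or p):
s: successors {s, t, u, v}; Diamond Diamond (q or p) there: s:T, t:T, u:T, v:T. ✓
t: successors {u, v}; Diamond Diamond (q or p) there: u:T, v:T. ✓
u: successors {v}; Diamond Diamond (q or p) there: v:T. ✓
v: successors {t}; Diamond Diamond (q or p) there: t:T. ✓
— 4 worlds.

3 and 4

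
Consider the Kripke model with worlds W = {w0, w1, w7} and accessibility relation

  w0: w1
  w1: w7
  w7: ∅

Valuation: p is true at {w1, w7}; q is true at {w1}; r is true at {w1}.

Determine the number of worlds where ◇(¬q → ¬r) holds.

2

w0: successors {w1}; ¬q → ¬r there: w1:T. ✓
w1: successors {w7}; ¬q → ¬r there: w7:T. ✓
w7: no successors, so ◇(¬q → ¬r) fails. ✗
Satisfying worlds: {w0, w1}.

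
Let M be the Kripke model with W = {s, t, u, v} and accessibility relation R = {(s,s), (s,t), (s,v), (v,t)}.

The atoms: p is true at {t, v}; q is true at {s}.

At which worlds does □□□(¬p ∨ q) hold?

s: successors {s, t, v}; □□(¬p ∨ q) there: s:F, t:T, v:T. ✗
t: no successors, so □□□(¬p ∨ q) holds vacuously. ✓
u: no successors, so □□□(¬p ∨ q) holds vacuously. ✓
v: successors {t}; □□(¬p ∨ q) there: t:T. ✓

{t, u, v}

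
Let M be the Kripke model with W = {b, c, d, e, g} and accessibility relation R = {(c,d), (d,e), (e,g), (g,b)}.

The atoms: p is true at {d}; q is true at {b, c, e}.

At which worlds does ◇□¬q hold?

{d, g}

b: no successors, so ◇□¬q fails. ✗
c: successors {d}; □¬q there: d:F. ✗
d: successors {e}; □¬q there: e:T. ✓
e: successors {g}; □¬q there: g:F. ✗
g: successors {b}; □¬q there: b:T. ✓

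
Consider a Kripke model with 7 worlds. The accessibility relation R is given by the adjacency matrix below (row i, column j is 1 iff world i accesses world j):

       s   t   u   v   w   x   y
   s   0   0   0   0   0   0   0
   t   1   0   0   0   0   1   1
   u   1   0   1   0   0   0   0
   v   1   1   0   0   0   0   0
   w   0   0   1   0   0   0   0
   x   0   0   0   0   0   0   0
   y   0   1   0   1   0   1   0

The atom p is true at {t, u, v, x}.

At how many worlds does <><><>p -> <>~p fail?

s: <><><>p is F, <>~p is F. ✓
t: <><><>p is T, <>~p is T. ✓
u: <><><>p is T, <>~p is T. ✓
v: <><><>p is T, <>~p is T. ✓
w: <><><>p is T, <>~p is F. ✗
x: <><><>p is F, <>~p is F. ✓
y: <><><>p is T, <>~p is F. ✗
Satisfying worlds: {s, t, u, v, x}.
So <><><>p -> <>~p fails at the other 2 worlds.

2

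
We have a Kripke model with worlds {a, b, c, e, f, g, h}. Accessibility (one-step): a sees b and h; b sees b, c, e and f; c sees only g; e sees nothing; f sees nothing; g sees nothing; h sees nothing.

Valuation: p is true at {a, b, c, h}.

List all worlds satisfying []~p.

a: successors {b, h}; ~p there: b:F, h:F. ✗
b: successors {b, c, e, f}; ~p there: b:F, c:F, e:T, f:T. ✗
c: successors {g}; ~p there: g:T. ✓
e: no successors, so []~p holds vacuously. ✓
f: no successors, so []~p holds vacuously. ✓
g: no successors, so []~p holds vacuously. ✓
h: no successors, so []~p holds vacuously. ✓

{c, e, f, g, h}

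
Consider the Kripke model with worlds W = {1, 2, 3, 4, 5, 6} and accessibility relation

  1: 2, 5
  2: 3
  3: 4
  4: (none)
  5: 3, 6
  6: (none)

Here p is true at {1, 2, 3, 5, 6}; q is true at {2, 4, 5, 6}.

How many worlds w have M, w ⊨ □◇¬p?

3

1: successors {2, 5}; ◇¬p there: 2:F, 5:F. ✗
2: successors {3}; ◇¬p there: 3:T. ✓
3: successors {4}; ◇¬p there: 4:F. ✗
4: no successors, so □◇¬p holds vacuously. ✓
5: successors {3, 6}; ◇¬p there: 3:T, 6:F. ✗
6: no successors, so □◇¬p holds vacuously. ✓
Satisfying worlds: {2, 4, 6}.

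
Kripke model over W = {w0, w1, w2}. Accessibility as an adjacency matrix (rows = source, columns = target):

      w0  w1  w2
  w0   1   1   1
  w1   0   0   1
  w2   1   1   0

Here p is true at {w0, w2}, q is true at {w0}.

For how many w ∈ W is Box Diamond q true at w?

1

w0: successors {w0, w1, w2}; Diamond q there: w0:T, w1:F, w2:T. ✗
w1: successors {w2}; Diamond q there: w2:T. ✓
w2: successors {w0, w1}; Diamond q there: w0:T, w1:F. ✗
Satisfying worlds: {w1}.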